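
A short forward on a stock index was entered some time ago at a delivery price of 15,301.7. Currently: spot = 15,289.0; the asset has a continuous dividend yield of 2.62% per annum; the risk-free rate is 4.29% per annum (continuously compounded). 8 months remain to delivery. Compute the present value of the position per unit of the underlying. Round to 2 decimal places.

-154.00

Current fair forward for the remaining 8 months: F = S·e^((r − q)·T), (r − q) = 0.0429 − 0.0262 = 0.0167
F = 15289.0 · e^(0.0167 × 8/12) = 15289.0 × 1.01119554 = 15460.1686
Value of long forward = (F − K)·e^(−rT) = (15460.1686 − 15301.7) · e^(−0.0429·8/12)
= 158.4686 × 0.97180511 = 154.00
Short position value = −(long value) = -154.00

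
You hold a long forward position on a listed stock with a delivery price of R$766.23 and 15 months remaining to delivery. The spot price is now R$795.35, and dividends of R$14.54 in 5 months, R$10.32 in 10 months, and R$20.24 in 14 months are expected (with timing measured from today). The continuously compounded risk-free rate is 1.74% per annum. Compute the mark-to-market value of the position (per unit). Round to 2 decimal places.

R$1.17

PV(remaining dividends) I = 14.54·e^(−0.0174·5/12) + 10.32·e^(−0.0174·10/12) + 20.24·e^(−0.0174·14/12) = 44.4397
Current forward F = (S − I)·e^(rT) = (795.35 − 44.4397)·e^(0.0174·15/12) = 750.9103 × 1.021988 = 767.4213
Value (long) = (F − K)·e^(−rT) = (767.4213 − 766.23) × 0.978485 = 1.1657
Value = R$1.17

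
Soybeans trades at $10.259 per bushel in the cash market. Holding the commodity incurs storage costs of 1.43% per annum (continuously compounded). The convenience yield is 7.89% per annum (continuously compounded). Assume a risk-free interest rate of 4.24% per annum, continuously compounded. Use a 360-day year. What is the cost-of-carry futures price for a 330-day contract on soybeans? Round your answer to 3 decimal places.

$10.052 per bushel

Net carry = r + u − y = 0.0424 + 0.0143 − 0.0789 = -0.0222
F = S·e^((r+u−y)T) = 10.259 · e^(-0.0222 × 330/360) = 10.259 · e^-0.020350
= 10.259 × 0.979856 = $10.052 per bushel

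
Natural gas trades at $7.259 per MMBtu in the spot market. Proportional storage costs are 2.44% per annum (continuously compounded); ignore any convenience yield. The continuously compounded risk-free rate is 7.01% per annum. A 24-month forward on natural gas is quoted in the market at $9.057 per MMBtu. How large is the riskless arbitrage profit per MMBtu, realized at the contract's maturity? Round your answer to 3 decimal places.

Fair forward: F* = S·e^(carry·T), with carry = (r + u) = 0.0701 + 0.0244 = 0.0945
F* = 7.259 · e^(0.0945 × 24/12) = 7.259 · e^0.189000 = 7.259 × 1.208041 = $8.7692
Market $9.057 > fair $8.7692: forward overpriced → cash-and-carry (buy spot, short the forward).
At maturity, profit = |F_mkt − F*| = |9.057 − 8.7692| = $0.288 per MMBtu

$0.288 per MMBtu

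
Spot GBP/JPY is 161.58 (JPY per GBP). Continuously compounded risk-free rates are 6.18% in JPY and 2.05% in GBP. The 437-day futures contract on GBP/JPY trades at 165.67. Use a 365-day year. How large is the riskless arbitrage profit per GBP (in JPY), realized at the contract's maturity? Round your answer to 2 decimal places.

4.10 per GBP (in JPY)

Fair futures: F* = S·e^(carry·T), with carry = (r_JPY − r_GBP) = 0.0618 − 0.0205 = 0.0413
F* = 161.58 · e^(0.0413 × 437/365) = 161.58 · e^0.049447 = 161.58 × 1.050690 = 169.7705
Market 165.67 < fair 169.7705: forward underpriced → reverse cash-and-carry (short spot, go long the forward).
At maturity, profit = |F_mkt − F*| = |165.67 − 169.7705| = 4.10 per GBP (in JPY)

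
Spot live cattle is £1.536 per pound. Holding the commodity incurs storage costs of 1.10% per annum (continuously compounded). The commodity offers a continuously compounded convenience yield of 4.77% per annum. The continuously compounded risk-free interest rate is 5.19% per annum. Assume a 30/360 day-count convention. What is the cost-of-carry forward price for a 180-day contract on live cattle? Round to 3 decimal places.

Net carry = r + u − y = 0.0519 + 0.0110 − 0.0477 = 0.0152
F = S·e^((r+u−y)T) = 1.536 · e^(0.0152 × 180/360) = 1.536 · e^0.007600
= 1.536 × 1.007629 = £1.548 per pound

£1.548 per pound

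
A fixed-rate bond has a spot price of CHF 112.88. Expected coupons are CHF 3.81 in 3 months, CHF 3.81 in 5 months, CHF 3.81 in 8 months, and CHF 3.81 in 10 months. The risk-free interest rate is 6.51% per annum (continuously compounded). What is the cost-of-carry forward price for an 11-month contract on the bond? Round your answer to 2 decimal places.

CHF 104.20

PV(coupons) I = 3.81·e^(−0.0651·3/12) + 3.81·e^(−0.0651·5/12) + 3.81·e^(−0.0651·8/12) + 3.81·e^(−0.0651·10/12)
I = 3.7485 + 3.7080 + 3.6482 + 3.6088 = 14.7135
F = (S − I)·e^(rT) = (112.88 − 14.7135) · e^(0.0651·11/12)
= 98.1665 · e^0.059675 = 98.1665 × 1.061492 = CHF 104.20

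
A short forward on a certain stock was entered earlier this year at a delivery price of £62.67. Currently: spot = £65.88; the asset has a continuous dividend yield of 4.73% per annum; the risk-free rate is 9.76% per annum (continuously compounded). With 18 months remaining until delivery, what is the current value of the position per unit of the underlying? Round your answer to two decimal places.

Current fair forward for the remaining 18 months: F = S·e^((r − q)·T), (r − q) = 0.0976 − 0.0473 = 0.0503
F = 65.88 · e^(0.0503 × 18/12) = 65.88 × 1.078369 = 71.0429
Value of long forward = (F − K)·e^(−rT) = (71.0429 − 62.67) · e^(−0.0976·18/12)
= 8.3729 × 0.863812 = 7.23
Short position value = −(long value) = -£7.23

-£7.23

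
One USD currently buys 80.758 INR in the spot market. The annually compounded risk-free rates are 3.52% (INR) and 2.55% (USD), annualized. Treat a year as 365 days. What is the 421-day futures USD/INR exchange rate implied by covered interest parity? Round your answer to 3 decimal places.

81.640

By covered interest parity, F = S · (1+r_INR)^T / (1+r_USD)^T
= 80.758 × 1.040709 / 1.029469 = 80.758 × 1.010918
F = 81.640 INR per USD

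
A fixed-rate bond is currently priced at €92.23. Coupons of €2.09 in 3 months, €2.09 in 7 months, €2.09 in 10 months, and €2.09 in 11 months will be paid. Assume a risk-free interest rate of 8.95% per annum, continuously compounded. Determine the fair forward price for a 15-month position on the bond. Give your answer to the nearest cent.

€94.32

PV(coupons) I = 2.09·e^(−0.0895·3/12) + 2.09·e^(−0.0895·7/12) + 2.09·e^(−0.0895·10/12) + 2.09·e^(−0.0895·11/12)
I = 2.0438 + 1.9837 + 1.9398 + 1.9254 = 7.8927
F = (S − I)·e^(rT) = (92.23 − 7.8927) · e^(0.0895·15/12)
= 84.3373 · e^0.111875 = 84.3373 × 1.118373 = €94.32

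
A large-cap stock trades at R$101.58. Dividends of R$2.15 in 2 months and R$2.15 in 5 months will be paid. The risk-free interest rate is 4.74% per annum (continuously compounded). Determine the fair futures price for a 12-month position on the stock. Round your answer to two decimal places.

R$102.06

PV(dividends) I = 2.15·e^(−0.0474·2/12) + 2.15·e^(−0.0474·5/12)
I = 2.1331 + 2.1080 = 4.2411
F = (S − I)·e^(rT) = (101.58 − 4.2411) · e^(0.0474·12/12)
= 97.3389 · e^0.047400 = 97.3389 × 1.048541 = R$102.06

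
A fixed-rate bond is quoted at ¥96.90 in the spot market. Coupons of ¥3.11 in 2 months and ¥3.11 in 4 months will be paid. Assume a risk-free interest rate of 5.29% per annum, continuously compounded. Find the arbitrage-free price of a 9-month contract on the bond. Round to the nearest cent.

PV(coupons) I = 3.11·e^(−0.0529·2/12) + 3.11·e^(−0.0529·4/12)
I = 3.0827 + 3.0556 = 6.1383
F = (S − I)·e^(rT) = (96.90 − 6.1383) · e^(0.0529·9/12)
= 90.7617 · e^0.039675 = 90.7617 × 1.040473 = ¥94.44

¥94.44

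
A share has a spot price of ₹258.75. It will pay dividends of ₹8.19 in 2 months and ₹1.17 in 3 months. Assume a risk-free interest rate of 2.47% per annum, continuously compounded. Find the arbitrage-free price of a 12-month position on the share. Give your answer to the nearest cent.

₹255.67

PV(dividends) I = 8.19·e^(−0.0247·2/12) + 1.17·e^(−0.0247·3/12)
I = 8.1564 + 1.1628 = 9.3192
F = (S − I)·e^(rT) = (258.75 − 9.3192) · e^(0.0247·12/12)
= 249.4308 · e^0.024700 = 249.4308 × 1.025008 = ₹255.67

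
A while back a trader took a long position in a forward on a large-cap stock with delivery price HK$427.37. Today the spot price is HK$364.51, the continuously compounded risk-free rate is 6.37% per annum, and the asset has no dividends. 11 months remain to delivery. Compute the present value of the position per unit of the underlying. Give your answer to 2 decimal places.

-HK$38.62

Current fair forward for the remaining 11 months: F = S·e^(r·T), r = 0.0637
F = 364.51 · e^(0.0637 × 11/12) = 364.51 × 1.060130 = 386.4280
Value of long forward = (F − K)·e^(−rT) = (386.4280 − 427.37) · e^(−0.0637·11/12)
= -40.9420 × 0.943280 = -38.62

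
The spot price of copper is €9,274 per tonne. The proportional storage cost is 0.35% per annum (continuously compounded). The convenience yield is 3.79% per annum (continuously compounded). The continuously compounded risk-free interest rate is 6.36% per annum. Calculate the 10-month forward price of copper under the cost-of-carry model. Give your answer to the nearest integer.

€9,502 per tonne

Net carry = r + u − y = 0.0636 + 0.0035 − 0.0379 = 0.0292
F = S·e^((r+u−y)T) = 9274 · e^(0.0292 × 10/12) = 9274 · e^0.024333
= 9274 × 1.024631 = €9,502 per tonne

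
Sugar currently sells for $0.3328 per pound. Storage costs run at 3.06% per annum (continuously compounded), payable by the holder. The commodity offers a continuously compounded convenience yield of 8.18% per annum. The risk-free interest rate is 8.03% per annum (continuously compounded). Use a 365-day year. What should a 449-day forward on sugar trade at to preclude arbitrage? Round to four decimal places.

Net carry = r + u − y = 0.0803 + 0.0306 − 0.0818 = 0.0291
F = S·e^((r+u−y)T) = 0.3328 · e^(0.0291 × 449/365) = 0.3328 · e^0.035797
= 0.3328 × 1.036445 = $0.3449 per pound

$0.3449 per pound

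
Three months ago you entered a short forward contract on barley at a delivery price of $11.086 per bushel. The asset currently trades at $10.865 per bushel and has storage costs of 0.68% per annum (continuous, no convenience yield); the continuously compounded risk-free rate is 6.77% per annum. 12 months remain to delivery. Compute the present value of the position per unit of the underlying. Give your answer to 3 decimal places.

-$0.579 per bushel

Current fair forward for the remaining 12 months: F = S·e^((r + u)·T), (r + u) = 0.0677 + 0.0068 = 0.0745
F = 10.865 · e^(0.0745 × 12/12) = 10.865 × 1.077345 = 11.7054
Value of long forward = (F − K)·e^(−rT) = (11.7054 − 11.086) · e^(−0.0677·12/12)
= 0.6194 × 0.934541 = 0.579
Short position value = −(long value) = -$0.579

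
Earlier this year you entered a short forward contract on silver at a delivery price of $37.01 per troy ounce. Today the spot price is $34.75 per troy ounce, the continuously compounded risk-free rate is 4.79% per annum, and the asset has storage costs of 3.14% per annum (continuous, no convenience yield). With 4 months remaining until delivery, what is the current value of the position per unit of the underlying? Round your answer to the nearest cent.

Current fair forward for the remaining 4 months: F = S·e^((r + u)·T), (r + u) = 0.0479 + 0.0314 = 0.0793
F = 34.75 · e^(0.0793 × 4/12) = 34.75 × 1.026786 = 35.6808
Value of long forward = (F − K)·e^(−rT) = (35.6808 − 37.01) · e^(−0.0479·4/12)
= -1.3292 × 0.984160 = -1.31
Short position value = −(long value) = $1.31

$1.31 per troy ounce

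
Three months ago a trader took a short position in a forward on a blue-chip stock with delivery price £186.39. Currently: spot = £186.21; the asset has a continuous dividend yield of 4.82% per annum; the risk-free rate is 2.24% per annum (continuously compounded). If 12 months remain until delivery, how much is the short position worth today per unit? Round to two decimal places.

£4.81

Current fair forward for the remaining 12 months: F = S·e^((r − q)·T), (r − q) = 0.0224 − 0.0482 = -0.0258
F = 186.21 · e^(-0.0258 × 12/12) = 186.21 × 0.974530 = 181.4672
Value of long forward = (F − K)·e^(−rT) = (181.4672 − 186.39) · e^(−0.0224·12/12)
= -4.9228 × 0.977849 = -4.81
Short position value = −(long value) = £4.81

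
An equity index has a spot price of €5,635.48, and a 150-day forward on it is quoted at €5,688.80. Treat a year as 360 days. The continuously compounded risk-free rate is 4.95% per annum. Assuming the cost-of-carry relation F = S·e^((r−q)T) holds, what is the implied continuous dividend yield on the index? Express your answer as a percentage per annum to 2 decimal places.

From F = S·e^((r−q)T): (r − q) = ln(F/S)/T
ln(5688.80/5635.48) = ln(1.009461) = 0.009417
(r − q) = 0.009417 / (150/360) = 0.022601
q = r − ln(F/S)/T = 0.0495 − 0.022601 = 0.026899
q = 2.69%

2.69%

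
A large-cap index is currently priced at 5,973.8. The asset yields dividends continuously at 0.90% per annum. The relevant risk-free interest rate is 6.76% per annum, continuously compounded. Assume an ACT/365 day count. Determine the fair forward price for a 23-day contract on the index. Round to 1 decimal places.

5,995.9

F = S·e^((r − q)T) = 5973.8 · e^((0.0676 − 0.0090) × 23/365)
= 5973.8 · e^0.003693 = 5973.8 × 1.003700
F = 5,995.9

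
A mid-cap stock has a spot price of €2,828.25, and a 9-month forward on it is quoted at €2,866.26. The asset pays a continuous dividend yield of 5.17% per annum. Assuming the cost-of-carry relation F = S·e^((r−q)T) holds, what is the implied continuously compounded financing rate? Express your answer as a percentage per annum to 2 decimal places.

From F = S·e^((r−q)T): (r − q) = ln(F/S)/T
ln(2866.26/2828.25) = ln(1.013439) = 0.013349
(r − q) = 0.013349 / (9/12) = 0.017799
r = ln(F/S)/T + q = 0.017799 + 0.0517 = 0.069499
r = 6.95%

6.95%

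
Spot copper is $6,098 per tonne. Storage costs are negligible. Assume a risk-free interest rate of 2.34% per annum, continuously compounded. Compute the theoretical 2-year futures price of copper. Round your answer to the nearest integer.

F = S·e^(rT) = 6098 · e^(0.0234 × 2) = 6098 · e^0.046800
= 6098 × 1.047912 = $6,390 per tonne

$6,390 per tonne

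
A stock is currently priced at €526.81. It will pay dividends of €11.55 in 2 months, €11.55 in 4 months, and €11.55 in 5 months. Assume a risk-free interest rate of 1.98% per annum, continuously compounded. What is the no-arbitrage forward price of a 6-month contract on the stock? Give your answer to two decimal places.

PV(dividends) I = 11.55·e^(−0.0198·2/12) + 11.55·e^(−0.0198·4/12) + 11.55·e^(−0.0198·5/12)
I = 11.5119 + 11.4740 + 11.4551 = 34.4410
F = (S − I)·e^(rT) = (526.81 − 34.4410) · e^(0.0198·6/12)
= 492.3690 · e^0.009900 = 492.3690 × 1.009949 = €497.27

€497.27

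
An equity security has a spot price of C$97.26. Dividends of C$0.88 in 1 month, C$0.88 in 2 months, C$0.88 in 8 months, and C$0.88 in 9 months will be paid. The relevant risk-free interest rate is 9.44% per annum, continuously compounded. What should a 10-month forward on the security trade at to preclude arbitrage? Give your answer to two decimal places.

PV(dividends) I = 0.88·e^(−0.0944·1/12) + 0.88·e^(−0.0944·2/12) + 0.88·e^(−0.0944·8/12) + 0.88·e^(−0.0944·9/12)
I = 0.8731 + 0.8663 + 0.8263 + 0.8199 = 3.3856
F = (S − I)·e^(rT) = (97.26 − 3.3856) · e^(0.0944·10/12)
= 93.8744 · e^0.078667 = 93.8744 × 1.081844 = C$101.56

C$101.56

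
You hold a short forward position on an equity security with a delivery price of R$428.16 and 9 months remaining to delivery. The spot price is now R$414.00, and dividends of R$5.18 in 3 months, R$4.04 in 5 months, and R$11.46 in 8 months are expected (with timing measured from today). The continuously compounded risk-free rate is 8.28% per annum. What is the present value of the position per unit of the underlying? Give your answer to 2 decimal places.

PV(remaining dividends) I = 5.18·e^(−0.0828·3/12) + 4.04·e^(−0.0828·5/12) + 11.46·e^(−0.0828·8/12) = 19.8214
Current forward F = (S − I)·e^(rT) = (414.00 − 19.8214)·e^(0.0828·9/12) = 394.1786 × 1.064069 = 419.4332
Value (long) = (F − K)·e^(−rT) = (419.4332 − 428.16) × 0.939789 = -8.2014
Short position value = −(long value) = R$8.20

R$8.20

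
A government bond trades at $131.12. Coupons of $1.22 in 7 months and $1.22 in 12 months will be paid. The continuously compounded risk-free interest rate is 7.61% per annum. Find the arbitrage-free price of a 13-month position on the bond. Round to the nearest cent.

$139.89

PV(coupons) I = 1.22·e^(−0.0761·7/12) + 1.22·e^(−0.0761·12/12)
I = 1.1670 + 1.1306 = 2.2976
F = (S − I)·e^(rT) = (131.12 − 2.2976) · e^(0.0761·13/12)
= 128.8224 · e^0.082442 = 128.8224 × 1.085936 = $139.89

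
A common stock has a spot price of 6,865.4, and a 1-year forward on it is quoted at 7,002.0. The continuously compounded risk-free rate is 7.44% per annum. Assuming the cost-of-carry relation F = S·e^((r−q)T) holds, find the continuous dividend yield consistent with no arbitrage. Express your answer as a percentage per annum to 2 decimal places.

From F = S·e^((r−q)T): (r − q) = ln(F/S)/T
ln(7002.0/6865.4) = ln(1.019897) = 0.019702
(r − q) = 0.019702 / (1) = 0.019702
q = r − ln(F/S)/T = 0.0744 − 0.019702 = 0.054698
q = 5.47%

5.47%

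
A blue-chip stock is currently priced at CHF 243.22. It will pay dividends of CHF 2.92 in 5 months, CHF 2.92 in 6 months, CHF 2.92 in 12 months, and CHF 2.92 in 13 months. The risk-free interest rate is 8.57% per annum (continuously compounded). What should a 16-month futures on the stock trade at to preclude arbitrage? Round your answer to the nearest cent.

CHF 260.38

PV(dividends) I = 2.92·e^(−0.0857·5/12) + 2.92·e^(−0.0857·6/12) + 2.92·e^(−0.0857·12/12) + 2.92·e^(−0.0857·13/12)
I = 2.8176 + 2.7975 + 2.6802 + 2.6611 = 10.9564
F = (S − I)·e^(rT) = (243.22 − 10.9564) · e^(0.0857·16/12)
= 232.2636 · e^0.114267 = 232.2636 × 1.121051 = CHF 260.38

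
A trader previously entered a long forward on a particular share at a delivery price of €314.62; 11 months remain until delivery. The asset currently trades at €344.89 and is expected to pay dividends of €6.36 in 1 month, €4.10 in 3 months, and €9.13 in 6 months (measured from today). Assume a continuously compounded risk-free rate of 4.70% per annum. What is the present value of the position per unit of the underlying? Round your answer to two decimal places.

PV(remaining dividends) I = 6.36·e^(−0.0470·1/12) + 4.10·e^(−0.0470·3/12) + 9.13·e^(−0.0470·6/12) = 19.3052
Current forward F = (S − I)·e^(rT) = (344.89 − 19.3052)·e^(0.0470·11/12) = 325.5848 × 1.044025 = 339.9187
Value (long) = (F − K)·e^(−rT) = (339.9187 − 314.62) × 0.957832 = 24.2319
Value = €24.23

€24.23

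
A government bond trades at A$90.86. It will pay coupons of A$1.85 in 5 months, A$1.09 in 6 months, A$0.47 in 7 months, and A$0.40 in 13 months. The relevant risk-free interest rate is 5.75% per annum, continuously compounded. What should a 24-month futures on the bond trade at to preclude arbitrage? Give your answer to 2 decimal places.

PV(coupons) I = 1.85·e^(−0.0575·5/12) + 1.09·e^(−0.0575·6/12) + 0.47·e^(−0.0575·7/12) + 0.40·e^(−0.0575·13/12)
I = 1.8062 + 1.0591 + 0.4545 + 0.3758 = 3.6956
F = (S − I)·e^(rT) = (90.86 − 3.6956) · e^(0.0575·24/12)
= 87.1644 · e^0.115000 = 87.1644 × 1.121873 = A$97.79

A$97.79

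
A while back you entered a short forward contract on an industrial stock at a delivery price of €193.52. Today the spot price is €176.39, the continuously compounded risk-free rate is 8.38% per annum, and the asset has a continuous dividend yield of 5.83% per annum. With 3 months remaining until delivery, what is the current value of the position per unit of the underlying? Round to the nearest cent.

€15.67

Current fair forward for the remaining 3 months: F = S·e^((r − q)·T), (r − q) = 0.0838 − 0.0583 = 0.0255
F = 176.39 · e^(0.0255 × 3/12) = 176.39 × 1.006395 = 177.5180
Value of long forward = (F − K)·e^(−rT) = (177.5180 − 193.52) · e^(−0.0838·3/12)
= -16.0020 × 0.979268 = -15.67
Short position value = −(long value) = €15.67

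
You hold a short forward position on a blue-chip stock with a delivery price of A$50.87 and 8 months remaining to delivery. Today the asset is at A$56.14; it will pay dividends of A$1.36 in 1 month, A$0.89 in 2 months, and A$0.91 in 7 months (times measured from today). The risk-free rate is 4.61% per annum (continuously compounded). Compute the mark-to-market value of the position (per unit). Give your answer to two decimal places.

-A$3.69

PV(remaining dividends) I = 1.36·e^(−0.0461·1/12) + 0.89·e^(−0.0461·2/12) + 0.91·e^(−0.0461·7/12) = 3.1238
Current forward F = (S − I)·e^(rT) = (56.14 − 3.1238)·e^(0.0461·8/12) = 53.0162 × 1.031210 = 54.6708
Value (long) = (F − K)·e^(−rT) = (54.6708 − 50.87) × 0.969734 = 3.6858
Short position value = −(long value) = -A$3.69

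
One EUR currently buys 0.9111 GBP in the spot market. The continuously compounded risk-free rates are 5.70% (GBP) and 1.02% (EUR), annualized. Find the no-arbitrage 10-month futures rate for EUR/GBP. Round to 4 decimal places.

0.9473

F = S·e^((r_GBP − r_EUR)T) = 0.9111 · e^((0.0570 − 0.0102) × 10/12)
= 0.9111 · e^0.039000 = 0.9111 × 1.039770
F = 0.9473 GBP per EUR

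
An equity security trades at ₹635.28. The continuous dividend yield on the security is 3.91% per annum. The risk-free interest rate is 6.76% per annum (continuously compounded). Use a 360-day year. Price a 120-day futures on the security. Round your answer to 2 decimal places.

F = S·e^((r − q)T) = 635.28 · e^((0.0676 − 0.0391) × 120/360)
= 635.28 · e^0.009500 = 635.28 × 1.009545
F = ₹641.34

₹641.34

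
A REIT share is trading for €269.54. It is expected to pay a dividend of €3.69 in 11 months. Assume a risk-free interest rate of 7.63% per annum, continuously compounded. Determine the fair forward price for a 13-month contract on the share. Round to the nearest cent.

PV(dividends) I = 3.69·e^(−0.0763·11/12)
I = 3.4407
F = (S − I)·e^(rT) = (269.54 − 3.4407) · e^(0.0763·13/12)
= 266.0993 · e^0.082658 = 266.0993 × 1.086170 = €289.03

€289.03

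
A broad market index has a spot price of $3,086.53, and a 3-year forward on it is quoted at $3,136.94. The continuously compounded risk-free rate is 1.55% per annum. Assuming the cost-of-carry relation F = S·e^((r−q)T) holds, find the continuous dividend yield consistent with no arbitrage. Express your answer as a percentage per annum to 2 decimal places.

1.01%

From F = S·e^((r−q)T): (r − q) = ln(F/S)/T
ln(3136.94/3086.53) = ln(1.016332) = 0.016200
(r − q) = 0.016200 / (3) = 0.005400
q = r − ln(F/S)/T = 0.0155 − 0.005400 = 0.010100
q = 1.01%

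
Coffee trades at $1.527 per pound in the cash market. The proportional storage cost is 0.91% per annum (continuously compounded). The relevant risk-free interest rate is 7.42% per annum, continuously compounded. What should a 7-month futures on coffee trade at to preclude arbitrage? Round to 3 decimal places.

Net carry = r + u − y = 0.0742 + 0.0091 − 0.0000 = 0.0833
F = S·e^((r+u−y)T) = 1.527 · e^(0.0833 × 7/12) = 1.527 · e^0.048592
= 1.527 × 1.049792 = $1.603 per pound

$1.603 per pound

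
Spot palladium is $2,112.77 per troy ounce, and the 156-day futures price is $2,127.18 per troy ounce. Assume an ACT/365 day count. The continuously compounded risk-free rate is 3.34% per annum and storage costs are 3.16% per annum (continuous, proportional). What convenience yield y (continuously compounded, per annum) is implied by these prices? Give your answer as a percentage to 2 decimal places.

4.91%

F = S·e^((r+u−y)T) ⇒ (r+u−y) = ln(F/S)/T
ln(2127.18/2112.77) = 0.006797; /T ⇒ 0.015903
y = r + u − ln(F/S)/T = 0.0334 + 0.0316 − 0.015903 = 0.049097
y = 4.91%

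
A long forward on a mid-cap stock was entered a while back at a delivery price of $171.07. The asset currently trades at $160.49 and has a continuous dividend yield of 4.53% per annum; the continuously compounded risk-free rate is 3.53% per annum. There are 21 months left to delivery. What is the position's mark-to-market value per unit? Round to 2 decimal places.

-$12.56

Current fair forward for the remaining 21 months: F = S·e^((r − q)·T), (r − q) = 0.0353 − 0.0453 = -0.0100
F = 160.49 · e^(-0.0100 × 21/12) = 160.49 × 0.982652 = 157.7058
Value of long forward = (F − K)·e^(−rT) = (157.7058 − 171.07) · e^(−0.0353·21/12)
= -13.3642 × 0.940094 = -12.56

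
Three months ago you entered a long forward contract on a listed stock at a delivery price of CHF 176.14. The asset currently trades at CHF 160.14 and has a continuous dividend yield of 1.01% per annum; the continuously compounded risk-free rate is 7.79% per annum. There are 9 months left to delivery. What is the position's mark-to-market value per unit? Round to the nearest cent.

-CHF 7.21

Current fair forward for the remaining 9 months: F = S·e^((r − q)·T), (r − q) = 0.0779 − 0.0101 = 0.0678
F = 160.14 · e^(0.0678 × 9/12) = 160.14 × 1.052165 = 168.4937
Value of long forward = (F − K)·e^(−rT) = (168.4937 − 176.14) · e^(−0.0779·9/12)
= -7.6463 × 0.943249 = -7.21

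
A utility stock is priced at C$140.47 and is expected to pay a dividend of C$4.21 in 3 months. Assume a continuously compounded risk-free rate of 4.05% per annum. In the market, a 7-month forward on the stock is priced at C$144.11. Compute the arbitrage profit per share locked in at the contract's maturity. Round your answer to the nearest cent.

C$4.55 per share

PV(dividends) I = 4.21·e^(−0.0405·3/12) = 4.1676
Fair forward F* = (S − I)·e^(rT) = (140.47 − 4.1676)·e^0.023625 = 136.3024 × 1.023906 = 139.5608
Market C$144.11 > fair 139.5608: forward overpriced → cash-and-carry (borrow at r, buy the stock and collect the dividends, short the forward).
Profit at T = |F_mkt − F*| = |144.11 − 139.5608| = C$4.55 per share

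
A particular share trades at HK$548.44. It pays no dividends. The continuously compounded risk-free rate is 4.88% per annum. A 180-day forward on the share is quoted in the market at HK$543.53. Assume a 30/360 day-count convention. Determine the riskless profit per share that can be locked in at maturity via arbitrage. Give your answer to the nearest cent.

HK$18.46 per share

Fair forward: F* = S·e^(carry·T), with carry = r = 0.0488
F* = 548.44 · e^(0.0488 × 180/360) = 548.44 · e^0.024400 = 548.44 × 1.024700 = HK$561.9865
Market HK$543.53 < fair HK$561.9865: forward underpriced → reverse cash-and-carry (short spot, go long the forward).
At maturity, profit = |F_mkt − F*| = |543.53 − 561.9865| = HK$18.46 per share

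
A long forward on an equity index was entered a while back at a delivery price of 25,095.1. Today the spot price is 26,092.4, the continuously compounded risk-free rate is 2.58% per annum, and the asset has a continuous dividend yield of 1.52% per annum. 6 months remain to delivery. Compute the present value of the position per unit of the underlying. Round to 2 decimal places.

1121.40

Current fair forward for the remaining 6 months: F = S·e^((r − q)·T), (r − q) = 0.0258 − 0.0152 = 0.0106
F = 26092.4 · e^(0.0106 × 6/12) = 26092.4 × 1.00531407 = 26231.0568
Value of long forward = (F − K)·e^(−rT) = (26231.0568 − 25095.1) · e^(−0.0258·6/12)
= 1135.9568 × 0.98718285 = 1121.40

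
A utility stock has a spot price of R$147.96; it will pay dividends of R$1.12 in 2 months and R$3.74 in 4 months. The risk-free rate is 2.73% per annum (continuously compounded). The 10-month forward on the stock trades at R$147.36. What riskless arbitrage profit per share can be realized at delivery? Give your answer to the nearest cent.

PV(dividends) I = 1.12·e^(−0.0273·2/12) + 3.74·e^(−0.0273·4/12) = 4.8210
Fair forward F* = (S − I)·e^(rT) = (147.96 − 4.8210)·e^0.022750 = 143.1390 × 1.023011 = 146.4328
Market R$147.36 > fair 146.4328: forward overpriced → cash-and-carry (borrow at r, buy the stock and collect the dividends, short the forward).
Profit at T = |F_mkt − F*| = |147.36 − 146.4328| = R$0.93 per share

R$0.93 per share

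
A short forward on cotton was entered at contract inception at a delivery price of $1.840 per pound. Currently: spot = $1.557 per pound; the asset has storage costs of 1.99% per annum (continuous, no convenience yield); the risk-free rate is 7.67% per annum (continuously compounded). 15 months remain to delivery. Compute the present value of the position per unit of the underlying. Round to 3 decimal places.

$0.076 per pound

Current fair forward for the remaining 15 months: F = S·e^((r + u)·T), (r + u) = 0.0767 + 0.0199 = 0.0966
F = 1.557 · e^(0.0966 × 15/12) = 1.557 × 1.128343 = 1.7568
Value of long forward = (F − K)·e^(−rT) = (1.7568 − 1.840) · e^(−0.0767·15/12)
= -0.0832 × 0.908578 = -0.076
Short position value = −(long value) = $0.076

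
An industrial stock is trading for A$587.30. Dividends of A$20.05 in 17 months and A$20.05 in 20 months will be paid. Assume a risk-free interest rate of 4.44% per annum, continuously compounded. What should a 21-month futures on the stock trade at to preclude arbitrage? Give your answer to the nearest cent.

A$594.28

PV(dividends) I = 20.05·e^(−0.0444·17/12) + 20.05·e^(−0.0444·20/12)
I = 18.8277 + 18.6199 = 37.4476
F = (S − I)·e^(rT) = (587.30 − 37.4476) · e^(0.0444·21/12)
= 549.8524 · e^0.077700 = 549.8524 × 1.080798 = A$594.28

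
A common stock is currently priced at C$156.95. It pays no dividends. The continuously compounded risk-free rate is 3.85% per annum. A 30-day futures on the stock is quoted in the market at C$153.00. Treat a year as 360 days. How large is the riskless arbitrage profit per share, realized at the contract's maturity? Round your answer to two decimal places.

Fair futures: F* = S·e^(carry·T), with carry = r = 0.0385
F* = 156.95 · e^(0.0385 × 30/360) = 156.95 · e^0.003208 = 156.95 × 1.003213 = C$157.4543
Market C$153.00 < fair C$157.4543: forward underpriced → reverse cash-and-carry (short spot, go long the forward).
At maturity, profit = |F_mkt − F*| = |153.00 − 157.4543| = C$4.45 per share

C$4.45 per share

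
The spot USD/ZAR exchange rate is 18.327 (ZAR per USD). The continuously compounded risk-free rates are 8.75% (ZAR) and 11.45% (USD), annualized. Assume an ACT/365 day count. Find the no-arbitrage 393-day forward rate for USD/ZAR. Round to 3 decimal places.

17.802

F = S·e^((r_ZAR − r_USD)T) = 18.327 · e^((0.0875 − 0.1145) × 393/365)
= 18.327 · e^-0.029071 = 18.327 × 0.971347
F = 17.802 ZAR per USD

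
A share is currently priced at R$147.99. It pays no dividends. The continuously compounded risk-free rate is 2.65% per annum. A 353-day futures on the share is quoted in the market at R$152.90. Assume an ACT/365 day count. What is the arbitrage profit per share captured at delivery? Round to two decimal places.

Fair futures: F* = S·e^(carry·T), with carry = r = 0.0265
F* = 147.99 · e^(0.0265 × 353/365) = 147.99 · e^0.025629 = 147.99 × 1.025960 = R$151.8318
Market R$152.90 > fair R$151.8318: forward overpriced → cash-and-carry (buy spot, short the forward).
At maturity, profit = |F_mkt − F*| = |152.90 − 151.8318| = R$1.07 per share

R$1.07 per share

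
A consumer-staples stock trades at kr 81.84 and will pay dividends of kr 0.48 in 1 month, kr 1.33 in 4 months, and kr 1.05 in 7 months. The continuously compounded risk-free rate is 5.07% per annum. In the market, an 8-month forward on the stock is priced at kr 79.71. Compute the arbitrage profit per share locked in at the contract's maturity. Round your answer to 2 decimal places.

kr 2.04 per share

PV(dividends) I = 0.48·e^(−0.0507·1/12) + 1.33·e^(−0.0507·4/12) + 1.05·e^(−0.0507·7/12) = 2.8051
Fair forward F* = (S − I)·e^(rT) = (81.84 − 2.8051)·e^0.033800 = 79.0349 × 1.034378 = 81.7520
Market kr 79.71 < fair 81.7520: forward underpriced → reverse cash-and-carry (short the stock, invest proceeds at r, pay the dividends, go long the forward).
Profit at T = |F_mkt − F*| = |79.71 − 81.7520| = kr 2.04 per share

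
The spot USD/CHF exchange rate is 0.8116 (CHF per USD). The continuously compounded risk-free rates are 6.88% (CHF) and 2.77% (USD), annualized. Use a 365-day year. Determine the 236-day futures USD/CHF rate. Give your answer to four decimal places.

0.8335

F = S·e^((r_CHF − r_USD)T) = 0.8116 · e^((0.0688 − 0.0277) × 236/365)
= 0.8116 · e^0.026574 = 0.8116 × 1.026930
F = 0.8335 CHF per USD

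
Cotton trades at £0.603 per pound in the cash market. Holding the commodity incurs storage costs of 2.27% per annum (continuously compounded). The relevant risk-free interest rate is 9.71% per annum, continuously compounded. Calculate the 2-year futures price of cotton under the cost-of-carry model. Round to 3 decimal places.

Net carry = r + u − y = 0.0971 + 0.0227 − 0.0000 = 0.1198
F = S·e^((r+u−y)T) = 0.603 · e^(0.1198 × 2) = 0.603 · e^0.239600
= 0.603 × 1.270741 = £0.766 per pound

£0.766 per pound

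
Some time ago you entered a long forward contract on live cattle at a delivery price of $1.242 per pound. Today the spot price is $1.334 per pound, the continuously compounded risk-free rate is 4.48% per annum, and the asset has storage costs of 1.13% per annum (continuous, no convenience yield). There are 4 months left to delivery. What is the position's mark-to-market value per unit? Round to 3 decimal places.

$0.115 per pound

Current fair forward for the remaining 4 months: F = S·e^((r + u)·T), (r + u) = 0.0448 + 0.0113 = 0.0561
F = 1.334 · e^(0.0561 × 4/12) = 1.334 × 1.018876 = 1.3592
Value of long forward = (F − K)·e^(−rT) = (1.3592 − 1.242) · e^(−0.0448·4/12)
= 0.1172 × 0.985178 = 0.115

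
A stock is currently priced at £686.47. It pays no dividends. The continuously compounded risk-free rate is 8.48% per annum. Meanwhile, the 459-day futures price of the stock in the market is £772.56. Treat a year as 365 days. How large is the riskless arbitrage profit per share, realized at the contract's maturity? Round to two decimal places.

£8.84 per share

Fair futures: F* = S·e^(carry·T), with carry = r = 0.0848
F* = 686.47 · e^(0.0848 × 459/365) = 686.47 · e^0.106639 = 686.47 × 1.112533 = £763.7205
Market £772.56 > fair £763.7205: forward overpriced → cash-and-carry (buy spot, short the forward).
At maturity, profit = |F_mkt − F*| = |772.56 − 763.7205| = £8.84 per share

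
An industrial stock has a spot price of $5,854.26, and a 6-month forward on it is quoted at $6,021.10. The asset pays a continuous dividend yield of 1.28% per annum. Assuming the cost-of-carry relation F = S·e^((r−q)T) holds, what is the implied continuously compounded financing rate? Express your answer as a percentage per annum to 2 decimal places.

6.90%

From F = S·e^((r−q)T): (r − q) = ln(F/S)/T
ln(6021.10/5854.26) = ln(1.028499) = 0.028100
(r − q) = 0.028100 / (6/12) = 0.056200
r = ln(F/S)/T + q = 0.056200 + 0.0128 = 0.069000
r = 6.90%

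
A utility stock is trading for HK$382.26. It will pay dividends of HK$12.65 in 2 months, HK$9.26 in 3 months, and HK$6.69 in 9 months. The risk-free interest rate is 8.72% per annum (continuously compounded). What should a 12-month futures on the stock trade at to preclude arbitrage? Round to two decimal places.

PV(dividends) I = 12.65·e^(−0.0872·2/12) + 9.26·e^(−0.0872·3/12) + 6.69·e^(−0.0872·9/12)
I = 12.4675 + 9.0603 + 6.2665 = 27.7943
F = (S − I)·e^(rT) = (382.26 − 27.7943) · e^(0.0872·12/12)
= 354.4657 · e^0.087200 = 354.4657 × 1.091115 = HK$386.76

HK$386.76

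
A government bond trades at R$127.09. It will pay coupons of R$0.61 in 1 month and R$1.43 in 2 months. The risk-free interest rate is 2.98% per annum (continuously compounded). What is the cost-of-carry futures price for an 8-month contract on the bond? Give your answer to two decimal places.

R$127.57

PV(coupons) I = 0.61·e^(−0.0298·1/12) + 1.43·e^(−0.0298·2/12)
I = 0.6085 + 1.4229 = 2.0314
F = (S − I)·e^(rT) = (127.09 − 2.0314) · e^(0.0298·8/12)
= 125.0586 · e^0.019867 = 125.0586 × 1.020066 = R$127.57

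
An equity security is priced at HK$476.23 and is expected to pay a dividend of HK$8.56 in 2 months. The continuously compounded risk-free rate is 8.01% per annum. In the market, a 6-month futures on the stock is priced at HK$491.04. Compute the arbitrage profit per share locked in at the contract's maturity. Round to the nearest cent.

PV(dividends) I = 8.56·e^(−0.0801·2/12) = 8.4465
Fair futures F* = (S − I)·e^(rT) = (476.23 − 8.4465)·e^0.040050 = 467.7835 × 1.040863 = 486.8985
Market HK$491.04 > fair 486.8985: forward overpriced → cash-and-carry (borrow at r, buy the stock and collect the dividends, short the forward).
Profit at T = |F_mkt − F*| = |491.04 − 486.8985| = HK$4.14 per share

HK$4.14 per share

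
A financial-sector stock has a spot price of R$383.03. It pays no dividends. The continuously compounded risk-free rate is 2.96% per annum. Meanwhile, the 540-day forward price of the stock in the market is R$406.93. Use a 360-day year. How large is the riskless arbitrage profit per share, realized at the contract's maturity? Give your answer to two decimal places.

Fair forward: F* = S·e^(carry·T), with carry = r = 0.0296
F* = 383.03 · e^(0.0296 × 540/360) = 383.03 · e^0.044400 = 383.03 × 1.045400 = R$400.4196
Market R$406.93 > fair R$400.4196: forward overpriced → cash-and-carry (buy spot, short the forward).
At maturity, profit = |F_mkt − F*| = |406.93 − 400.4196| = R$6.51 per share

R$6.51 per share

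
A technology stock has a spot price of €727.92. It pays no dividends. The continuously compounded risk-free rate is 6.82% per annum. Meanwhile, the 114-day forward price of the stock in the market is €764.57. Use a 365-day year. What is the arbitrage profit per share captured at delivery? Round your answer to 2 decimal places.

€20.98 per share

Fair forward: F* = S·e^(carry·T), with carry = r = 0.0682
F* = 727.92 · e^(0.0682 × 114/365) = 727.92 · e^0.021301 = 727.92 × 1.021529 = €743.5914
Market €764.57 > fair €743.5914: forward overpriced → cash-and-carry (buy spot, short the forward).
At maturity, profit = |F_mkt − F*| = |764.57 − 743.5914| = €20.98 per share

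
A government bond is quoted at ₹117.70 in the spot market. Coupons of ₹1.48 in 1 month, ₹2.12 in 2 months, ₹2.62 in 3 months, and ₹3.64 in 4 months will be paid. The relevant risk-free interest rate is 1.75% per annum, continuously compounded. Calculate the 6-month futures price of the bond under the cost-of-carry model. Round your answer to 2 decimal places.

₹108.83

PV(coupons) I = 1.48·e^(−0.0175·1/12) + 2.12·e^(−0.0175·2/12) + 2.62·e^(−0.0175·3/12) + 3.64·e^(−0.0175·4/12)
I = 1.4778 + 2.1138 + 2.6086 + 3.6188 = 9.8190
F = (S − I)·e^(rT) = (117.70 − 9.8190) · e^(0.0175·6/12)
= 107.8810 · e^0.008750 = 107.8810 × 1.008788 = ₹108.83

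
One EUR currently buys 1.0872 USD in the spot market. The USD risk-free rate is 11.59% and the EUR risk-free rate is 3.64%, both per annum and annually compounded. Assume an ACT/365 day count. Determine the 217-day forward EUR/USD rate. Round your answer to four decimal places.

1.1360

By covered interest parity, F = S · (1+r_USD)^T / (1+r_EUR)^T
= 1.0872 × 1.067368 / 1.021484 = 1.0872 × 1.044919
F = 1.1360 USD per EUR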